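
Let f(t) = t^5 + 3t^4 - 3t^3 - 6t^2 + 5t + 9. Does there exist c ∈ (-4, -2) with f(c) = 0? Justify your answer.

f(-4) = -171 and f(-2) = 15, which have opposite signs.
As a polynomial, f is continuous on every closed interval.
So by the Intermediate Value Theorem there is a c strictly between -4 and -2 with f(c) = 0.

Such a root exists.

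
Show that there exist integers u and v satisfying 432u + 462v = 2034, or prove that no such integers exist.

u = 40, v = -33

gcd(432, 462) = 6, and 6 divides 2034, so integer solutions exist.
Dividing through by 6 reduces the equation to 72u + 77v = 339.
Run the Euclidean algorithm on 77 and 72: 77 = 1·72 + 5, 72 = 14·5 + 2, 5 = 2·2 + 1, 2 = 2·1 + 0.
Working back up the chain: 1 = 5 − 2·2 = 5 − 2·(72 − 14·5) = −2·72 + 29·5 = −2·72 + 29·(77 − 1·72) = 29·77 − 31·72. So 72·(-31) + 77·29 = 1.
Multiplying through by 339: u = (-31)·339 = -10509, v = 29·339 = 9831 is a solution.
Adding 137·77 to u and subtracting 137·72 from v gives the tidier solution (40, -33).
Check: 432·40 + 462·(-33) = 17280 − 15246 = 2034. ✓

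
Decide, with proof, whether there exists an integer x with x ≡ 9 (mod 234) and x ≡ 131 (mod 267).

Both moduli are multiples of 3 = gcd(234, 267), so any solution would satisfy x ≡ 9 and x ≡ 131 modulo 3 simultaneously.
However 9 ≡ 0 and 131 ≡ 2 (mod 3), and 0 ≠ 2.
Hence the system has no solution.

No such integer exists.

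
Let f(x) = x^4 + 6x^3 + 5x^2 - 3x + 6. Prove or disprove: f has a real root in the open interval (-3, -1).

f(-3) = -21 and f(-1) = 9, which have opposite signs.
f is continuous everywhere (it is a polynomial), in particular on [-3, -1].
By the Intermediate Value Theorem f must vanish at some point of (-3, -1).

Such a root exists.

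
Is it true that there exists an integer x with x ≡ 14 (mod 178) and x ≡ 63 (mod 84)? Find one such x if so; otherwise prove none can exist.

Both moduli are multiples of 2 = gcd(178, 84), so any solution would satisfy x ≡ 14 and x ≡ 63 modulo 2 simultaneously.
However 14 ≡ 0 and 63 ≡ 1 (mod 2), and 0 ≠ 1.
Hence the system has no solution.

No such integer exists.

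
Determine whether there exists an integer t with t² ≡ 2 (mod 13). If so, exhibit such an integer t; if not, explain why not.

Squares mod 13 repeat after t = 6 (as (−t)² = t²); for t = 0..6 they are 0, 1, 4, 9, 3, 12, 10.
The set of squares mod 13 is therefore {0, 1, 3, 4, 9, 10, 12}, which does not contain 2.
Therefore t² ≡ 2 (mod 13) has no solution.

There is no such integer.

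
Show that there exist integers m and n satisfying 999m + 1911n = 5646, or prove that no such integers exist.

gcd(999, 1911) = 3, and 3 divides 5646, so integer solutions exist.
Dividing through by 3 reduces the equation to 333m + 637n = 1882.
Run the Euclidean algorithm on 637 and 333: 637 = 1·333 + 304, 333 = 1·304 + 29, 304 = 10·29 + 14, 29 = 2·14 + 1, 14 = 14·1 + 0.
Unwinding: 1 = 29 − 2·14 = 29 − 2·(304 − 10·29) = −2·304 + 21·29 = −2·304 + 21·(333 − 1·304) = 21·333 − 23·304 = 21·333 − 23·(637 − 1·333) = −23·637 + 44·333, i.e. 333·44 + 637·(-23) = 1.
Scaling by 1882 gives the particular solution (m, n) = (82808, -43286).
Shifting by a multiple of (637, −333) keeps it a solution: m = 82808 − 129·637 = 635, n = -43286 + 129·333 = -329.
Check: 999·635 + 1911·(-329) = 634365 − 628719 = 5646. ✓

m = 635, n = -329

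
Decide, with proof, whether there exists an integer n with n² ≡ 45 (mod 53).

No such integer exists.

Apply Euler's criterion with the prime 53: 45 is a quadratic residue iff 45^26 ≡ 1 (mod 53), and a non-residue iff it is ≡ −1.
Repeated squaring mod 53: 45^2 = 2025 ≡ 11; 45^4 ≡ 11² = 121 ≡ 15; 45^8 ≡ 15² = 225 ≡ 13; 45^16 ≡ 13² = 169 ≡ 10.
Since 26 = 16 + 8 + 2, 45^26 ≡ 10 · 13 · 11; multiplying out mod 53: 10·13 = 130 ≡ 24, then 24·11 = 264 ≡ 52. Thus 45^26 ≡ 52 ≡ −1 (mod 53).
The value −1 means 45 is a non-residue modulo 53, so n² ≡ 45 (mod 53) is impossible.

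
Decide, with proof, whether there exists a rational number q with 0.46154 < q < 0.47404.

q = 7/15

Scale by 15: the interval becomes (6.92310, 7.11060), which contains the integer 7.
Hence 7/15 is a rational number with 0.46154 < 7/15 < 0.47404.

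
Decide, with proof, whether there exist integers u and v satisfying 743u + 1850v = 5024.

u = 318, v = -125

Since gcd(743, 1850) = 1, every integer is an integer combination of 743 and 1850.
Dividing repeatedly: 1850 = 2·743 + 364, 743 = 2·364 + 15, 364 = 24·15 + 4, 15 = 3·4 + 3, 4 = 1·3 + 1, 3 = 3·1 + 0.
Unwinding: 1 = 4 − 1·3 = 4 − (15 − 3·4) = −15 + 4·4 = −15 + 4·(364 − 24·15) = 4·364 − 97·15 = 4·364 − 97·(743 − 2·364) = −97·743 + 198·364 = −97·743 + 198·(1850 − 2·743) = 198·1850 − 493·743, i.e. 743·(-493) + 1850·198 = 1.
Multiplying through by 5024: u = (-493)·5024 = -2476832, v = 198·5024 = 994752 is a solution.
Shifting by a multiple of (1850, −743) keeps it a solution: u = -2476832 + 1339·1850 = 318, v = 994752 − 1339·743 = -125.
Check: 743·318 + 1850·(-125) = 236274 − 231250 = 5024. ✓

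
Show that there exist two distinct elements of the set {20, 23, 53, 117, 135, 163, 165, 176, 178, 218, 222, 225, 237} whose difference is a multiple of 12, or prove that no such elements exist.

20 and 176 are such a pair.

Reduce each element mod 12: 20↦8, 23↦11, 53↦5, 117↦9, 135↦3, 163↦7, 165↦9, 176↦8, 178↦10, 218↦2, 222↦6, 225↦9, 237↦9. The residue 8 repeats (at 20 and 176), and 176 − 20 = 156 = 13·12.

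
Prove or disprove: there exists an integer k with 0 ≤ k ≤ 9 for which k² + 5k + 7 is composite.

k = 5

At k = 5: 5² + 5·5 + 7 = 57 = 3·19, which is composite.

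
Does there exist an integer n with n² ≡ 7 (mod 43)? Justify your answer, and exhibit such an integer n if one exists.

No such integer exists.

Apply Euler's criterion with the prime 43: 7 is a quadratic residue iff 7^21 ≡ 1 (mod 43), and a non-residue iff it is ≡ −1.
Squaring successively (mod 43): 7^2 = 49 ≡ 6; 7^4 ≡ 6² = 36 ≡ 36; 7^8 ≡ 36² = 1296 ≡ 6; 7^16 ≡ 6² = 36 ≡ 36.
Since 21 = 16 + 4 + 1, 7^21 ≡ 36 · 36 · 7; multiplying out mod 43: 36·36 = 1296 ≡ 6, then 6·7 = 42 ≡ 42. Thus 7^21 ≡ 42 ≡ −1 (mod 43).
By Euler's criterion 7 is a quadratic non-residue mod 43: no n satisfies n² ≡ 7 (mod 43).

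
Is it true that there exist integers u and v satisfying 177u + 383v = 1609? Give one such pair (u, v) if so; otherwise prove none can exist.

u = 206, v = -91

Since gcd(177, 383) = 1, every integer is an integer combination of 177 and 383.
Euclidean algorithm: 383 = 2·177 + 29, 177 = 6·29 + 3, 29 = 9·3 + 2, 3 = 1·2 + 1, 2 = 2·1 + 0.
Back-substituting, 1 = 3 − 1·2 = 3 − (29 − 9·3) = −29 + 10·3 = −29 + 10·(177 − 6·29) = 10·177 − 61·29 = 10·177 − 61·(383 − 2·177) = −61·383 + 132·177; that is, 177·132 + 383·(-61) = 1.
Scaling by 1609 gives the particular solution (u, v) = (212388, -98149).
Subtracting 554·383 from u and adding 554·177 to v gives the tidier solution (206, -91).
Check: 177·206 + 383·(-91) = 36462 − 34853 = 1609. ✓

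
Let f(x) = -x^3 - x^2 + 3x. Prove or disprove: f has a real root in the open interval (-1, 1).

Such a root exists.

f(-1) = -3 and f(1) = 1, which have opposite signs.
f is continuous everywhere (it is a polynomial), in particular on [-1, 1].
By the Intermediate Value Theorem, f takes the value 0 somewhere in the open interval.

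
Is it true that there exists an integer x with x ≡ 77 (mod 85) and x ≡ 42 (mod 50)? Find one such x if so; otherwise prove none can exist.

x = 842

gcd(85, 50) = 5. A simultaneous solution exists iff 77 ≡ 42 (mod 5); here 77 mod 5 = 2 = 42 mod 5, so it does.
Put x = 77 + 85t, so we need 85t ≡ 15 (mod 50), equivalently (divide by 5) 17t ≡ 3 (mod 10).
17 ≡ 7 (mod 10), so this reads 7t ≡ 3 (mod 10). To invert 7 modulo 10: 10 = 1·7 + 3, 7 = 2·3 + 1, 3 = 3·1 + 0, and unwinding, 1 = 7 − 2·3 = 7 − 2·(10 − 1·7) = −2·10 + 3·7. Thus 7⁻¹ ≡ 3 (mod 10).
Multiplying by 3: t ≡ 3·3 = 9 (mod 10).
Then x = 77 + 85·9 = 842.
Check: 842 mod 85 = 77, 842 mod 50 = 42. ✓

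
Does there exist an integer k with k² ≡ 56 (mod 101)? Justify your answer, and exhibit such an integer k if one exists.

k = 37

k = 37 works: 37² = 1369, and 1369 − 56 = 1313 = 13·101.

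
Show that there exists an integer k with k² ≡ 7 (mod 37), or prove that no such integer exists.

k = 28 works: 28² = 784, and 784 − 7 = 777 = 21·37.

k = 28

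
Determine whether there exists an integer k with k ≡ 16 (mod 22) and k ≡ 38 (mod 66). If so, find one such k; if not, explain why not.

gcd(22, 66) = 22. A simultaneous solution exists iff 16 ≡ 38 (mod 22); here 16 mod 22 = 16 = 38 mod 22, so it does.
Step through k = 16, 16 + 22, 16 + 2·22, …: the values 16, 38 reduce mod 66 to 16, 38. The value 38 hits 38.
Check: 38 mod 22 = 16, 38 mod 66 = 38. ✓

k = 38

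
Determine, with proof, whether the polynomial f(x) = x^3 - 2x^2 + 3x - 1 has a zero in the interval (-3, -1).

f has no root in that interval.

Evaluate at the endpoints: f(-3) = -55, f(-1) = -7 — same sign (negative).
f'(x) = 3x^2 - 4x + 3 has discriminant (-4)² − 4·3·3 = -20 < 0, so f' has no real roots and is positive for every real x.
Hence f is strictly increasing on ℝ, and in particular on [-3, -1]. A strictly monotone function with same-sign endpoint values stays negative on the whole interval, so f has no zero in (-3, -1).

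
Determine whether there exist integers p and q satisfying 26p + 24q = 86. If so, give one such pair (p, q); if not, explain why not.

gcd(26, 24) = 2, and 2 divides 86, so integer solutions exist.
Dividing through by 2 reduces the equation to 13p + 12q = 43.
Dividing repeatedly: 13 = 1·12 + 1, 12 = 12·1 + 0.
Unwinding: 1 = 13 − 1·12, i.e. 13·1 + 12·(-1) = 1.
Times 43: 13·43 + 12·(-43) = 43, so (43, -43) solves it.
Shifting by a multiple of (12, −13) keeps it a solution: p = 43 − 3·12 = 7, q = -43 + 3·13 = -4.
Indeed 26·7 + 24·(-4) = 182 − 96 = 86.

p = 7, q = -4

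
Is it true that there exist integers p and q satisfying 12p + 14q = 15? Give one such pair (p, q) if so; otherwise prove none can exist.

Both 12 and 14 are divisible by gcd(12, 14) = 2, hence so is any combination 12p + 14q.
But 15 is not a multiple of 2 (it leaves remainder 1).
Therefore 12p + 14q = 15 has no solution in integers.

No such integers exist.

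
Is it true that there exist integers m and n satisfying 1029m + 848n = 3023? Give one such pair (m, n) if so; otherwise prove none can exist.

m = 771, n = -932

Since gcd(1029, 848) = 1, every integer is an integer combination of 1029 and 848.
Euclidean algorithm: 1029 = 1·848 + 181, 848 = 4·181 + 124, 181 = 1·124 + 57, 124 = 2·57 + 10, 57 = 5·10 + 7, 10 = 1·7 + 3, 7 = 2·3 + 1, 3 = 3·1 + 0.
Back-substituting, 1 = 7 − 2·3 = 7 − 2·(10 − 1·7) = −2·10 + 3·7 = −2·10 + 3·(57 − 5·10) = 3·57 − 17·10 = 3·57 − 17·(124 − 2·57) = −17·124 + 37·57 = −17·124 + 37·(181 − 1·124) = 37·181 − 54·124 = 37·181 − 54·(848 − 4·181) = −54·848 + 253·181 = −54·848 + 253·(1029 − 1·848) = 253·1029 − 307·848; that is, 1029·253 + 848·(-307) = 1.
Multiplying through by 3023: m = 253·3023 = 764819, n = (-307)·3023 = -928061 is a solution.
Shifting by a multiple of (848, −1029) keeps it a solution: m = 764819 − 901·848 = 771, n = -928061 + 901·1029 = -932.
Check: 1029·771 + 848·(-932) = 793359 − 790336 = 3023. ✓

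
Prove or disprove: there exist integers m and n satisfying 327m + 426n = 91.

Both 327 and 426 are divisible by gcd(327, 426) = 3, hence so is any combination 327m + 426n.
But 91 = 3·30 + 1, so 3 ∤ 91.
Therefore 327m + 426n = 91 has no solution in integers.

No, no such integers exist.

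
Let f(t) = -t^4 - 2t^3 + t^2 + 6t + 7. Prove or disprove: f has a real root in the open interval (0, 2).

f(0) = 7 and f(2) = -9, which have opposite signs.
As a polynomial, f is continuous on every closed interval.
By the Intermediate Value Theorem f must vanish at some point of (0, 2).

Such a root exists.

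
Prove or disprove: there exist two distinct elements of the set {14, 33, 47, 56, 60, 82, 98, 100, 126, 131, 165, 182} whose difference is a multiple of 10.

The pair (56, 126) works.

Reduce each element mod 10: 14↦4, 33↦3, 47↦7, 56↦6, 60↦0, 82↦2, 98↦8, 100↦0, 126↦6, 131↦1, 165↦5, 182↦2. The residue 6 repeats (at 56 and 126), and 126 − 56 = 70 = 7·10.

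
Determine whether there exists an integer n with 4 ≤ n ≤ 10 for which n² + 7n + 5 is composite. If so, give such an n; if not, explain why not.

n = 4

At n = 4: 4² + 7·4 + 5 = 49 = 7·7, which is composite.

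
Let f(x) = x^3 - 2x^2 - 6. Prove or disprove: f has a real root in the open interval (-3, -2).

No such root exists.

The endpoint values f(-3) = -51 and f(-2) = -22 are both negative. Claim: f(x) < 0 for every x in (-3, -2).
Shift to the endpoint -2: with x = -2 − u (0 < u < 1), one computes f(-2 − u) = -u^3 - 8u^2 - 20u - 22.
The nonzero coefficients here are all negative, so for u > 0 every term is negative (or zero), and the constant term -22 is strictly negative.
So f is strictly negative on (-3, -2); no root exists in the interval.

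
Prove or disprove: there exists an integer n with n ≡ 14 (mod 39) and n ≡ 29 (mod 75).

Here gcd(39, 75) = 3, and both 14 and 29 leave remainder 2 mod 3, so the system is consistent.
Put n = 14 + 39t, so we need 39t ≡ 15 (mod 75), equivalently (divide by 3) 13t ≡ 5 (mod 25).
To invert 13 modulo 25: 25 = 1·13 + 12, 13 = 1·12 + 1, 12 = 12·1 + 0, and unwinding, 1 = 13 − 1·12 = 13 − (25 − 1·13) = −25 + 2·13. Thus 13⁻¹ ≡ 2 (mod 25).
Multiplying by 2: t ≡ 2·5 = 10 (mod 25).
Then n = 14 + 39·10 = 404.
Verify: 404 = 10·39 + 14 and 404 = 5·75 + 29. ✓

n = 404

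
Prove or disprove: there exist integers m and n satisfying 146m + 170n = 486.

gcd(146, 170) = 2, and 2 divides 486, so integer solutions exist.
Dividing through by 2 reduces the equation to 73m + 85n = 243.
Euclidean algorithm: 85 = 1·73 + 12, 73 = 6·12 + 1, 12 = 12·1 + 0.
Unwinding: 1 = 73 − 6·12 = 73 − 6·(85 − 1·73) = −6·85 + 7·73, i.e. 73·7 + 85·(-6) = 1.
Times 243: 73·1701 + 85·(-1458) = 243, so (1701, -1458) solves it.
Subtracting 20·85 from m and adding 20·73 to n gives the tidier solution (1, 2).
Indeed 146·1 + 170·2 = 146 + 340 = 486.

m = 1, n = 2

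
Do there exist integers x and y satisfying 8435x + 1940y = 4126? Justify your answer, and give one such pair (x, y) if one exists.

No, no such integers exist.

Both 8435 and 1940 are divisible by gcd(8435, 1940) = 5, hence so is any combination 8435x + 1940y.
But 4126 is not a multiple of 5 (it leaves remainder 1).
Therefore 8435x + 1940y = 4126 has no solution in integers.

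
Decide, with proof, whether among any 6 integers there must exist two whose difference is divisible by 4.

Partition the integers by their residue mod 4; there are 4 classes.
With 6 integers and only 4 classes, the pigeonhole principle forces two of them, say a and b, into the same class.
Then a ≡ b (mod 4), i.e. 4 ∣ (a − b).

Yes, this is always true.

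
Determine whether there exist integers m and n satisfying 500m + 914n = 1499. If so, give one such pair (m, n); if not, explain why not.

No, no such integers exist.

Both 500 and 914 are divisible by gcd(500, 914) = 2, hence so is any combination 500m + 914n.
But 1499 is not a multiple of 2 (it leaves remainder 1).
Therefore 500m + 914n = 1499 has no solution in integers.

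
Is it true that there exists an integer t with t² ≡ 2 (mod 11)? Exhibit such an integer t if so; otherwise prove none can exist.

No such integer exists.

Squares mod 11 repeat after t = 5 (as (−t)² = t²); for t = 0..5 they are 0, 1, 4, 9, 5, 3.
The set of squares mod 11 is therefore {0, 1, 3, 4, 5, 9}, which does not contain 2.
Hence no integer t has t² ≡ 2 (mod 11).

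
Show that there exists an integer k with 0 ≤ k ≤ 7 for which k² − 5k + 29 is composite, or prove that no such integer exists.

k = 6

At k = 6: 6² − 5·6 + 29 = 35 = 5·7, which is composite.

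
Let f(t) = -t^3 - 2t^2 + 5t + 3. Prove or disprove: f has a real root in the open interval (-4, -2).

Such a root exists.

f(-4) = 15 and f(-2) = -7, which have opposite signs.
Since f is a polynomial it is continuous on [-4, -2].
By the Intermediate Value Theorem, f takes the value 0 somewhere in the open interval.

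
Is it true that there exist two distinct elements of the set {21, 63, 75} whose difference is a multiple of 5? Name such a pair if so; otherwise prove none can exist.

Two integers differ by a multiple of 5 exactly when they have the same residue mod 5. The residues are 21↦1, 63↦3, 75↦0.
All 3 residues are distinct, so no two elements differ by a multiple of 5.

There is no such pair.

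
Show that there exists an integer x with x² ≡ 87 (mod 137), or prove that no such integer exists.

x = 19

x = 19 works: 19² = 361, and 361 − 87 = 274 = 2·137.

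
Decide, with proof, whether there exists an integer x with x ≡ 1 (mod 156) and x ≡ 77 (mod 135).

gcd(156, 135) = 3. If x ≡ 1 (mod 156) and x ≡ 77 (mod 135), then x ≡ 1 (mod 3) and x ≡ 77 (mod 3).
However 1 ≡ 1 and 77 ≡ 2 (mod 3), and 1 ≠ 2.
Therefore no such x exists.

No, no such integer exists.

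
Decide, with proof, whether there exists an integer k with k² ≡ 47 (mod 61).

k = 13 works: 13² = 169, and 169 − 47 = 122 = 2·61.

k = 13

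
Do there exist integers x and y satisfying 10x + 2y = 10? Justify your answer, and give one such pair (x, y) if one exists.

Every value of 10x + 2y is a multiple of gcd(10, 2) = 2; since 2 ∣ 10, solutions exist.
Dividing through by 2 reduces the equation to 5x + 1y = 5.
The coefficient of y is 1, so setting x = 0 and y = 5 already solves it.
Check: 10·0 + 2·5 = 0 + 10 = 10. ✓

x = 0, y = 5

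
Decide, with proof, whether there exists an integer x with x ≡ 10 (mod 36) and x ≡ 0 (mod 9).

No such integer exists.

Both moduli are multiples of 9 = gcd(36, 9), so any solution would satisfy x ≡ 10 and x ≡ 0 modulo 9 simultaneously.
However 10 ≡ 1 and 0 ≡ 0 (mod 9), and 1 ≠ 0.
So no integer satisfies both congruences.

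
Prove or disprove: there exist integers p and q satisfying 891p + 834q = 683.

No such integers exist.

gcd(891, 834) = 3, so every integer of the form 891p + 834q is a multiple of 3.
But 683 = 3·227 + 2, so 3 ∤ 683.
Therefore 891p + 834q = 683 has no solution in integers.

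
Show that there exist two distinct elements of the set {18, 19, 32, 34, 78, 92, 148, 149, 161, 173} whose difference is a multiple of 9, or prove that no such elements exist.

32 and 149 are such a pair.

Both 32 and 149 leave remainder 5 on division by 9; their difference 117 = 13·9 is a multiple of 9.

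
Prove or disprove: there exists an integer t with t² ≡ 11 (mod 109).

No, no such integer exists.

Apply Euler's criterion with the prime 109: 11 is a quadratic residue iff 11^54 ≡ 1 (mod 109), and a non-residue iff it is ≡ −1.
Squaring successively (mod 109): 11^2 = 121 ≡ 12; 11^4 ≡ 12² = 144 ≡ 35; 11^8 ≡ 35² = 1225 ≡ 26; 11^16 ≡ 26² = 676 ≡ 22; 11^32 ≡ 22² = 484 ≡ 48.
Since 54 = 32 + 16 + 4 + 2, 11^54 ≡ 48 · 22 · 35 · 12; multiplying out mod 109: 48·22 = 1056 ≡ 75, then 75·35 = 2625 ≡ 9, then 9·12 = 108 ≡ 108. Thus 11^54 ≡ 108 ≡ −1 (mod 109).
The value −1 means 11 is a non-residue modulo 109, so t² ≡ 11 (mod 109) is impossible.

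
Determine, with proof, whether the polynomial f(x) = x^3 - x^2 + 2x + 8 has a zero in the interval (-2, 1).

f(-2) = -8 and f(1) = 10, which have opposite signs.
As a polynomial, f is continuous on every closed interval.
By the Intermediate Value Theorem, f takes the value 0 somewhere in the open interval.

Yes, f has a root in the interval.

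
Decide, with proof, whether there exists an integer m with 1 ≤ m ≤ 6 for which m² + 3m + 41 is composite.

m = 5

At m = 5: 5² + 3·5 + 41 = 81 = 3·27, which is composite.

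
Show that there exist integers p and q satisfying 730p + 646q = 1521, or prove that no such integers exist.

gcd(730, 646) = 2, so every integer of the form 730p + 646q is a multiple of 2.
But 1521 is not a multiple of 2 (it leaves remainder 1).
So the equation is unsolvable over ℤ.

There are no such integers.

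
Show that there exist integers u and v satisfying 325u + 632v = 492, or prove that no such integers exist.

u = 476, v = -244

Since gcd(325, 632) = 1, every integer is an integer combination of 325 and 632.
Dividing repeatedly: 632 = 1·325 + 307, 325 = 1·307 + 18, 307 = 17·18 + 1, 18 = 18·1 + 0.
Back-substituting, 1 = 307 − 17·18 = 307 − 17·(325 − 1·307) = −17·325 + 18·307 = −17·325 + 18·(632 − 1·325) = 18·632 − 35·325; that is, 325·(-35) + 632·18 = 1.
Multiplying through by 492: u = (-35)·492 = -17220, v = 18·492 = 8856 is a solution.
The general solution is u = -17220 + 632k, v = 8856 − 325k; taking k = 28 gives the smaller pair u = 476, v = -244.
Indeed 325·476 + 632·(-244) = 154700 − 154208 = 492.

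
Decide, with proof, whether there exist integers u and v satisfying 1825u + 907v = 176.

Since gcd(1825, 907) = 1, every integer is an integer combination of 1825 and 907.
Euclidean algorithm: 1825 = 2·907 + 11, 907 = 82·11 + 5, 11 = 2·5 + 1, 5 = 5·1 + 0.
Back-substituting, 1 = 11 − 2·5 = 11 − 2·(907 − 82·11) = −2·907 + 165·11 = −2·907 + 165·(1825 − 2·907) = 165·1825 − 332·907; that is, 1825·165 + 907·(-332) = 1.
Times 176: 1825·29040 + 907·(-58432) = 176, so (29040, -58432) solves it.
The general solution is u = 29040 + 907k, v = -58432 − 1825k; taking k = -32 gives the smaller pair u = 16, v = -32.
Check: 1825·16 + 907·(-32) = 29200 − 29024 = 176. ✓

u = 16, v = -32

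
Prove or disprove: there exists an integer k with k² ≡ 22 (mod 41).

No such integer exists.

41 is prime, so by Euler's criterion 22 is a square mod 41 iff 22^((41−1)/2) = 22^20 ≡ 1 (mod 41).
Squaring successively (mod 41): 22^2 = 484 ≡ 33; 22^4 ≡ 33² = 1089 ≡ 23; 22^8 ≡ 23² = 529 ≡ 37; 22^16 ≡ 37² = 1369 ≡ 16.
Since 20 = 16 + 4, 22^20 ≡ 16 · 23; multiplying out mod 41: 16·23 = 368 ≡ 40. Thus 22^20 ≡ 40 ≡ −1 (mod 41).
By Euler's criterion 22 is a quadratic non-residue mod 41: no k satisfies k² ≡ 22 (mod 41).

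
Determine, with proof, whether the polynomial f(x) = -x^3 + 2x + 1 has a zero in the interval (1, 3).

f(1) = 2 and f(3) = -20, which have opposite signs.
f is continuous everywhere (it is a polynomial), in particular on [1, 3].
By the Intermediate Value Theorem f must vanish at some point of (1, 3).

Yes, f has a root in the interval.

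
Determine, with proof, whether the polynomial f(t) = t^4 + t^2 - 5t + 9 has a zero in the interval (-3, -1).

No such root exists.

f(-3) = 114 and f(-1) = 16, both positive, so a sign-change argument is unavailable; we show f keeps this sign on the whole interval.
Substitute t = -1 − u, where 0 < u < 2 on the interval. Expanding, f(-1 − u) = u^4 + 4u^3 + 7u^2 + 11u + 16.
All 5 nonzero coefficients of this polynomial in u are positive; hence for u > 0 the value is a sum of positive terms (the constant 16 among them).
Therefore f(t) > 0 throughout (-3, -1), and f has no zero there.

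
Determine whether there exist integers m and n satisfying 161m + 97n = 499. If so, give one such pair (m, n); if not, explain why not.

Since gcd(161, 97) = 1, every integer is an integer combination of 161 and 97.
Euclidean algorithm: 161 = 1·97 + 64, 97 = 1·64 + 33, 64 = 1·33 + 31, 33 = 1·31 + 2, 31 = 15·2 + 1, 2 = 2·1 + 0.
Back-substituting, 1 = 31 − 15·2 = 31 − 15·(33 − 1·31) = −15·33 + 16·31 = −15·33 + 16·(64 − 1·33) = 16·64 − 31·33 = 16·64 − 31·(97 − 1·64) = −31·97 + 47·64 = −31·97 + 47·(161 − 1·97) = 47·161 − 78·97; that is, 161·47 + 97·(-78) = 1.
Multiplying through by 499: m = 47·499 = 23453, n = (-78)·499 = -38922 is a solution.
The general solution is m = 23453 + 97k, n = -38922 − 161k; taking k = -241 gives the smaller pair m = 76, n = -121.
Check: 161·76 + 97·(-121) = 12236 − 11737 = 499. ✓

m = 76, n = -121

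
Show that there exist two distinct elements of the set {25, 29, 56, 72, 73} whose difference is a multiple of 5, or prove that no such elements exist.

Two integers differ by a multiple of 5 exactly when they have the same residue mod 5. The residues are 25↦0, 29↦4, 56↦1, 72↦2, 73↦3.
All 5 residues are distinct, so no two elements differ by a multiple of 5.

There is no such pair.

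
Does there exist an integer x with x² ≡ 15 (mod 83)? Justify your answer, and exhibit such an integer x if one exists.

Apply Euler's criterion with the prime 83: 15 is a quadratic residue iff 15^41 ≡ 1 (mod 83), and a non-residue iff it is ≡ −1.
Repeated squaring mod 83: 15^2 = 225 ≡ 59; 15^4 ≡ 59² = 3481 ≡ 78; 15^8 ≡ 78² = 6084 ≡ 25; 15^16 ≡ 25² = 625 ≡ 44; 15^32 ≡ 44² = 1936 ≡ 27.
Since 41 = 32 + 8 + 1, 15^41 ≡ 27 · 25 · 15; multiplying out mod 83: 27·25 = 675 ≡ 11, then 11·15 = 165 ≡ 82. Thus 15^41 ≡ 82 ≡ −1 (mod 83).
The value −1 means 15 is a non-residue modulo 83, so x² ≡ 15 (mod 83) is impossible.

No, no such integer exists.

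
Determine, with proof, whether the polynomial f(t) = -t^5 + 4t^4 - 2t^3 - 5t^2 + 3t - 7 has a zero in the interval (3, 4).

No such root exists.

f(3) = -16 and f(4) = -203, both negative, so a sign-change argument is unavailable; we show f keeps this sign on the whole interval.
Shift to the endpoint 3: with t = 3 + u (0 < u < 1), one computes f(3 + u) = -u^5 - 11u^4 - 44u^3 - 77u^2 - 54u - 16.
All 6 nonzero coefficients of this polynomial in u are negative; hence for u > 0 the value is a sum of negative terms (the constant -16 among them).
Therefore f(t) < 0 throughout (3, 4), and f has no zero there.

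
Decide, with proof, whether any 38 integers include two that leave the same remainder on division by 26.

True.

Partition the integers by their residue mod 26; there are 26 classes.
Placing 38 integers into 26 classes, some class receives at least two — say a and b.
So a and b have equal remainders mod 26, which is exactly what was to be shown.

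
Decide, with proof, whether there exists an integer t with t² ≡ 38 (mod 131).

t = 13

Take t = 13. Then 13² = 169 = 1·131 + 38, so 13² ≡ 38 (mod 131).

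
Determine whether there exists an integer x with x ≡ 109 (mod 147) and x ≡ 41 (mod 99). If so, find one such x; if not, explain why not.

There is no such integer.

Reduce both congruences modulo 3, which divides 147 and 99: they say x ≡ 109 (mod 3) and x ≡ 41 (mod 3).
These are incompatible: 109 − 41 = 68 is not divisible by 3.
Therefore no such x exists.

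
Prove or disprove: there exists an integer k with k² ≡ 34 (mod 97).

97 is prime, so by Euler's criterion 34 is a square mod 97 iff 34^((97−1)/2) = 34^48 ≡ 1 (mod 97).
Squaring successively (mod 97): 34^2 = 1156 ≡ 89; 34^4 ≡ 89² = 7921 ≡ 64; 34^8 ≡ 64² = 4096 ≡ 22; 34^16 ≡ 22² = 484 ≡ 96; 34^32 ≡ 96² = 9216 ≡ 1.
Since 48 = 32 + 16, 34^48 ≡ 1 · 96; multiplying out mod 97: 1·96 = 96 ≡ 96. Thus 34^48 ≡ 96 ≡ −1 (mod 97).
The value −1 means 34 is a non-residue modulo 97, so k² ≡ 34 (mod 97) is impossible.

No, no such integer exists.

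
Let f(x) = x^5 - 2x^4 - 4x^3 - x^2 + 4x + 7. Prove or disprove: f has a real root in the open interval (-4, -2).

No such root exists.

f(-4) = -1305 and f(-2) = -37, both negative, so a sign-change argument is unavailable; we show f keeps this sign on the whole interval.
Shift to the endpoint -2: with x = -2 − u (0 < u < 2), one computes f(-2 − u) = -u^5 - 12u^4 - 52u^3 - 105u^2 - 104u - 37.
The nonzero coefficients here are all negative, so for u > 0 every term is negative (or zero), and the constant term -37 is strictly negative.
Therefore f(x) < 0 throughout (-4, -2), and f has no zero there.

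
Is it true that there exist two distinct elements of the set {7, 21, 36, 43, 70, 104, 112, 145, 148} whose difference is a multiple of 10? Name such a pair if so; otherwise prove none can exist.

There is no such pair.

Two integers differ by a multiple of 10 exactly when they have the same residue mod 10. The residues are 7↦7, 21↦1, 36↦6, 43↦3, 70↦0, 104↦4, 112↦2, 145↦5, 148↦8.
These 9 residues are pairwise different, hence no difference of two elements is divisible by 10.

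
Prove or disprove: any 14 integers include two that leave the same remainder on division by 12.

There are exactly 12 possible remainders on division by 12.
With 14 integers and only 12 classes, the pigeonhole principle forces two of them, say a and b, into the same class.
That is, a and b leave the same remainder on division by 12, as claimed.

True.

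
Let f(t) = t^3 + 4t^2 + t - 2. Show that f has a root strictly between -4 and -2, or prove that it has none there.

Such a root exists.

f(-4) = -6 and f(-2) = 4, which have opposite signs.
f is continuous everywhere (it is a polynomial), in particular on [-4, -2].
By the Intermediate Value Theorem, f takes the value 0 somewhere in the open interval.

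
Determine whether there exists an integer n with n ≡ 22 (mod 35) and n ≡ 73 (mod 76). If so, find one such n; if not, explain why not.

n = 757

gcd(35, 76) = 1, so the Chinese Remainder Theorem guarantees exactly one residue class mod 2660 satisfying both.
Any solution of the first congruence is n = 22 + 35t; substituting into the second, 35t ≡ 73 − 22 ≡ 51 (mod 76).
Note 35·63 = 2205 ≡ 1 (mod 76) (as 2205 − 1 = 29·76), so 35⁻¹ ≡ 63.
Multiplying by 63: t ≡ 63·51 = 3213 ≡ 21 (mod 76).
With t = 21: n = 22 + 35·21 = 757.
Verify: 757 = 21·35 + 22 and 757 = 9·76 + 73. ✓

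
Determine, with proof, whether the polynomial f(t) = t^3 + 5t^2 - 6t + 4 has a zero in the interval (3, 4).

The endpoint values f(3) = 58 and f(4) = 124 are both positive. Claim: f(t) > 0 for every t in (3, 4).
Shift to the endpoint 3: with t = 3 + u (0 < u < 1), one computes f(3 + u) = u^3 + 14u^2 + 51u + 58.
The nonzero coefficients here are all positive, so for u > 0 every term is positive (or zero), and the constant term 58 is strictly positive.
Therefore f(t) > 0 throughout (3, 4), and f has no zero there.

f has no root in that interval.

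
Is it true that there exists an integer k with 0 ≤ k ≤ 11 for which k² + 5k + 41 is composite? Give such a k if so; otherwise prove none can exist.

At k = 3: 3² + 5·3 + 41 = 65 = 5·13, which is composite.

k = 3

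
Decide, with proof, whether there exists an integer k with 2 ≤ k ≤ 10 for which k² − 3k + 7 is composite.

At k = 10: 10² − 3·10 + 7 = 77 = 7·11, which is composite.

k = 10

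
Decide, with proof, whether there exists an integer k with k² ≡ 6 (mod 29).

k = 8 works: 8² = 64, and 64 − 6 = 58 = 2·29.

k = 8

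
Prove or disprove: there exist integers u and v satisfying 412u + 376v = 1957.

No such integers exist.

Any value of 412u + 376v is a multiple of gcd(412, 376) = 4.
However 1957 leaves remainder 1 on division by 4.
Therefore 412u + 376v = 1957 has no solution in integers.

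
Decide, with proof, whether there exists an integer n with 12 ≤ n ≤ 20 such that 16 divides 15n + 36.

n = 20

For n = 12, 13, …, 19 the values 216, 231, 246, 261, 276, 291, 306, 321 are not multiples of 16. Try n = 20: 15·20 + 36 = 336 = 21·16, which is divisible by 16.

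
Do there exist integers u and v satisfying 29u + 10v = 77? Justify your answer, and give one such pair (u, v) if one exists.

u = 3, v = -1

29 and 10 are coprime, so 29u + 10v ranges over all of ℤ.
Dividing repeatedly: 29 = 2·10 + 9, 10 = 1·9 + 1, 9 = 9·1 + 0.
Unwinding: 1 = 10 − 1·9 = 10 − (29 − 2·10) = −29 + 3·10, i.e. 29·(-1) + 10·3 = 1.
Scaling by 77 gives the particular solution (u, v) = (-77, 231).
The general solution is u = -77 + 10k, v = 231 − 29k; taking k = 8 gives the smaller pair u = 3, v = -1.
Check: 29·3 + 10·(-1) = 87 − 10 = 77. ✓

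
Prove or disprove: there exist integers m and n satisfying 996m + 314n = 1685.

Any value of 996m + 314n is a multiple of gcd(996, 314) = 2.
However 1685 leaves remainder 1 on division by 2.
So the equation is unsolvable over ℤ.

No, no such integers exist.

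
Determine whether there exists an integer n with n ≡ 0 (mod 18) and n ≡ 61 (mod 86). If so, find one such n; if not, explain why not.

No, no such integer exists.

Reduce both congruences modulo 2, which divides 18 and 86: they say n ≡ 0 (mod 2) and n ≡ 61 (mod 2).
But 0 mod 2 = 0 while 61 mod 2 = 1, a contradiction.
Therefore no such n exists.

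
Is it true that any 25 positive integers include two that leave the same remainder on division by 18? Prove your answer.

There are exactly 18 possible remainders on division by 18.
With 25 integers and only 18 classes, the pigeonhole principle forces two of them, say a and b, into the same class.
That is, a and b leave the same remainder on division by 18, as claimed.

Yes.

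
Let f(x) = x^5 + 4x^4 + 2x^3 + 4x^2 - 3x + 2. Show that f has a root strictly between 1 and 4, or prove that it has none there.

The endpoint values f(1) = 10 and f(4) = 2230 are both positive. Claim: f(x) > 0 for every x in (1, 4).
Shift to the endpoint 1: with x = 1 + u (0 < u < 3), one computes f(1 + u) = u^5 + 9u^4 + 28u^3 + 44u^2 + 32u + 10.
The nonzero coefficients here are all positive, so for u > 0 every term is positive (or zero), and the constant term 10 is strictly positive.
So f is strictly positive on (1, 4); no root exists in the interval.

f has no root in that interval.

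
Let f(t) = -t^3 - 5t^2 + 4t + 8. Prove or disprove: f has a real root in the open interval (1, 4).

f(1) = 6 and f(4) = -120, which have opposite signs.
Since f is a polynomial it is continuous on [1, 4].
By the Intermediate Value Theorem f must vanish at some point of (1, 4).

Yes, f has a root in the interval.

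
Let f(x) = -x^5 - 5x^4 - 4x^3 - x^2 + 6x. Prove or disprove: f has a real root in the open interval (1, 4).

f(1) = -5 and f(4) = -2552, both negative, so a sign-change argument is unavailable; we show f keeps this sign on the whole interval.
Substitute x = 1 + u, where 0 < u < 3 on the interval. Expanding, f(1 + u) = -u^5 - 10u^4 - 34u^3 - 53u^2 - 33u - 5.
All 6 nonzero coefficients of this polynomial in u are negative; hence for u > 0 the value is a sum of negative terms (the constant -5 among them).
Therefore f(x) < 0 throughout (1, 4), and f has no zero there.

f has no root in that interval.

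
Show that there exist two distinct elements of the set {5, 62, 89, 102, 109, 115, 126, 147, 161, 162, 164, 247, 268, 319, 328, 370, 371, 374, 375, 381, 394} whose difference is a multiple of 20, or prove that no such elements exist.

Both 62 and 102 leave remainder 2 on division by 20; their difference 40 = 2·20 is a multiple of 20.

62 and 102 are such a pair.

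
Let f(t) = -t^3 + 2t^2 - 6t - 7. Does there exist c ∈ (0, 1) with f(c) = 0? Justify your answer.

f has no root in that interval.

Evaluate at the endpoints: f(0) = -7, f(1) = -12 — same sign (negative).
f'(t) = -3t^2 + 4t - 6 has discriminant 4² − 4·(-3)·(-6) = -56 < 0, so f' has no real roots and is negative for every real t.
So f is strictly decreasing; between 0 and 1 its values lie between f(0) = -7 and f(1) = -12, all negative. Therefore f has no root in (0, 1).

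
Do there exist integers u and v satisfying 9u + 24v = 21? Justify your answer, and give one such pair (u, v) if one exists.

u = 5, v = -1

Every value of 9u + 24v is a multiple of gcd(9, 24) = 3; since 3 ∣ 21, solutions exist.
Dividing through by 3 reduces the equation to 3u + 8v = 7.
Run the Euclidean algorithm on 8 and 3: 8 = 2·3 + 2, 3 = 1·2 + 1, 2 = 2·1 + 0.
Working back up the chain: 1 = 3 − 1·2 = 3 − (8 − 2·3) = −8 + 3·3. So 3·3 + 8·(-1) = 1.
Scaling by 7 gives the particular solution (u, v) = (21, -7).
Shifting by a multiple of (8, −3) keeps it a solution: u = 21 − 2·8 = 5, v = -7 + 2·3 = -1.
Check: 9·5 + 24·(-1) = 45 − 24 = 21. ✓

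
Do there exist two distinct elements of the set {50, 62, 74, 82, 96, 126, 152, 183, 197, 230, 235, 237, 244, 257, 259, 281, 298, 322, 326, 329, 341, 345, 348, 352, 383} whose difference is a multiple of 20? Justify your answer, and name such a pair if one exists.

The pair (50, 230) works.

50 mod 20 = 10 and 230 mod 20 = 10, so 230 − 50 = 180 = 9·20.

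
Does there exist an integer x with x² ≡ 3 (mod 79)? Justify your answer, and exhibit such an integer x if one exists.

No such integer exists.

79 is prime, so by Euler's criterion 3 is a square mod 79 iff 3^((79−1)/2) = 3^39 ≡ 1 (mod 79).
Repeated squaring mod 79: 3^2 = 9 ≡ 9; 3^4 ≡ 9² = 81 ≡ 2; 3^8 ≡ 2² = 4 ≡ 4; 3^16 ≡ 4² = 16 ≡ 16; 3^32 ≡ 16² = 256 ≡ 19.
Since 39 = 32 + 4 + 2 + 1, 3^39 ≡ 19 · 2 · 9 · 3; multiplying out mod 79: 19·2 = 38 ≡ 38, then 38·9 = 342 ≡ 26, then 26·3 = 78 ≡ 78. Thus 3^39 ≡ 78 ≡ −1 (mod 79).
By Euler's criterion 3 is a quadratic non-residue mod 79: no x satisfies x² ≡ 3 (mod 79).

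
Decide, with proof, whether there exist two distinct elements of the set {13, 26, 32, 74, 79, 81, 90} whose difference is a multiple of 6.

The pair (13, 79) works.

13 mod 6 = 1 and 79 mod 6 = 1, so 79 − 13 = 66 = 11·6.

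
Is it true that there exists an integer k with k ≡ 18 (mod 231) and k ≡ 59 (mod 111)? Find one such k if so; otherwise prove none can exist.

No such integer exists.

gcd(231, 111) = 3. If k ≡ 18 (mod 231) and k ≡ 59 (mod 111), then k ≡ 18 (mod 3) and k ≡ 59 (mod 3).
However 18 ≡ 0 and 59 ≡ 2 (mod 3), and 0 ≠ 2.
Hence the system has no solution.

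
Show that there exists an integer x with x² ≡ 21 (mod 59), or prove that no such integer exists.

x = 32

Take x = 32. Then 32² = 1024 = 17·59 + 21, so 32² ≡ 21 (mod 59).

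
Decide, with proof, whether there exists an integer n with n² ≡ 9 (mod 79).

n = 3

Take n = 3. Then 3² = 9, and since 0 ≤ 9 < 79 this is already reduced: 3² ≡ 9 (mod 79).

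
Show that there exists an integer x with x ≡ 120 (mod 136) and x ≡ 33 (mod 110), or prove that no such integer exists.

Both moduli are multiples of 2 = gcd(136, 110), so any solution would satisfy x ≡ 120 and x ≡ 33 modulo 2 simultaneously.
However 120 ≡ 0 and 33 ≡ 1 (mod 2), and 0 ≠ 1.
Hence the system has no solution.

No such integer exists.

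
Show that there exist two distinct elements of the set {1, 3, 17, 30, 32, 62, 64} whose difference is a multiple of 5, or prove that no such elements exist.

17 mod 5 = 2 and 32 mod 5 = 2, so 32 − 17 = 15 = 3·5.

17 and 32 are such a pair.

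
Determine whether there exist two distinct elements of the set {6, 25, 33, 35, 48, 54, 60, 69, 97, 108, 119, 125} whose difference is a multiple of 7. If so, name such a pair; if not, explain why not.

Both 6 and 48 leave remainder 6 on division by 7; their difference 42 = 6·7 is a multiple of 7.

6 and 48 are such a pair.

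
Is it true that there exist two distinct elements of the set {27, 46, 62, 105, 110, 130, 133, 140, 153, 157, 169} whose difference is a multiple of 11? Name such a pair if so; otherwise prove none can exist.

There is no such pair.

Residues mod 11: 27↦5, 46↦2, 62↦7, 105↦6, 110↦0, 130↦9, 133↦1, 140↦8, 153↦10, 157↦3, 169↦4.
No residue repeats among the 11 elements, so no pair has difference ≡ 0 (mod 11).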